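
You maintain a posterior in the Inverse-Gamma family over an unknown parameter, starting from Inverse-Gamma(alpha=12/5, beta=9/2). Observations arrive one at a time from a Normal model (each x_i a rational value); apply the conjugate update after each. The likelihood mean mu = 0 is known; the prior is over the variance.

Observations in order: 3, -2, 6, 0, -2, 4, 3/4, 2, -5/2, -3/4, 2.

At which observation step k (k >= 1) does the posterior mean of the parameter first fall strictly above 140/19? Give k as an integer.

k = 3

obs 1: x=3 → posterior Inverse-Gamma(29/10, 9)
obs 2: x=-2 → posterior Inverse-Gamma(17/5, 11)
obs 3: x=6 → posterior Inverse-Gamma(39/10, 29)
obs 4: x=0 → posterior Inverse-Gamma(22/5, 29)
obs 5: x=-2 → posterior Inverse-Gamma(49/10, 31)
obs 6: x=4 → posterior Inverse-Gamma(27/5, 39)
obs 7: x=3/4 → posterior Inverse-Gamma(59/10, 1257/32)
obs 8: x=2 → posterior Inverse-Gamma(32/5, 1321/32)
obs 9: x=-5/2 → posterior Inverse-Gamma(69/10, 1421/32)
obs 10: x=-3/4 → posterior Inverse-Gamma(37/5, 715/16)
obs 11: x=2 → posterior Inverse-Gamma(79/10, 747/16)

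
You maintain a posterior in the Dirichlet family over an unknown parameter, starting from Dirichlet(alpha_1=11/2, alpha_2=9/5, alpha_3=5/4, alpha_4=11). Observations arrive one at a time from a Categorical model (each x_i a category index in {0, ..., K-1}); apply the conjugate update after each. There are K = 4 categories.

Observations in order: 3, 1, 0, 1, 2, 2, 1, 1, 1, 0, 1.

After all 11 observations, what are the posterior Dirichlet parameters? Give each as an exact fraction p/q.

obs 1: x=3 → posterior Dirichlet(11/2, 9/5, 5/4, 12)
obs 2: x=1 → posterior Dirichlet(11/2, 14/5, 5/4, 12)
obs 3: x=0 → posterior Dirichlet(13/2, 14/5, 5/4, 12)
obs 4: x=1 → posterior Dirichlet(13/2, 19/5, 5/4, 12)
obs 5: x=2 → posterior Dirichlet(13/2, 19/5, 9/4, 12)
obs 6: x=2 → posterior Dirichlet(13/2, 19/5, 13/4, 12)
obs 7: x=1 → posterior Dirichlet(13/2, 24/5, 13/4, 12)
obs 8: x=1 → posterior Dirichlet(13/2, 29/5, 13/4, 12)
obs 9: x=1 → posterior Dirichlet(13/2, 34/5, 13/4, 12)
obs 10: x=0 → posterior Dirichlet(15/2, 34/5, 13/4, 12)
obs 11: x=1 → posterior Dirichlet(15/2, 39/5, 13/4, 12)

alpha_1=15/2, alpha_2=39/5, alpha_3=13/4, alpha_4=12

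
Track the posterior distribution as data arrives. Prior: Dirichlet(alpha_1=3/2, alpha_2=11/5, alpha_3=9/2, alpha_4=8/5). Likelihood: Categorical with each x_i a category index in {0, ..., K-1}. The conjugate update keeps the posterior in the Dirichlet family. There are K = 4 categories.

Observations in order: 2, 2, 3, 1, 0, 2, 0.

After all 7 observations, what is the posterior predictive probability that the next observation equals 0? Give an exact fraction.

obs 1: x=2 → posterior Dirichlet(3/2, 11/5, 11/2, 8/5)
obs 2: x=2 → posterior Dirichlet(3/2, 11/5, 13/2, 8/5)
obs 3: x=3 → posterior Dirichlet(3/2, 11/5, 13/2, 13/5)
obs 4: x=1 → posterior Dirichlet(3/2, 16/5, 13/2, 13/5)
obs 5: x=0 → posterior Dirichlet(5/2, 16/5, 13/2, 13/5)
obs 6: x=2 → posterior Dirichlet(5/2, 16/5, 15/2, 13/5)
obs 7: x=0 → posterior Dirichlet(7/2, 16/5, 15/2, 13/5)

5/24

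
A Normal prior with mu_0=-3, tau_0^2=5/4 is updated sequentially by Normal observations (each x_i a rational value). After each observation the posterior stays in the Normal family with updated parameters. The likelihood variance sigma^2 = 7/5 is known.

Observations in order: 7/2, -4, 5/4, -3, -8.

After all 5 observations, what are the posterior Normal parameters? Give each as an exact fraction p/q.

mu_0=-1361/612, tau_0^2=35/153

obs 1: x=7/2 → posterior Normal(7/106, 35/53)
obs 2: x=-4 → posterior Normal(-193/156, 35/78)
obs 3: x=5/4 → posterior Normal(-261/412, 35/103)
obs 4: x=-3 → posterior Normal(-561/512, 35/128)
obs 5: x=-8 → posterior Normal(-1361/612, 35/153)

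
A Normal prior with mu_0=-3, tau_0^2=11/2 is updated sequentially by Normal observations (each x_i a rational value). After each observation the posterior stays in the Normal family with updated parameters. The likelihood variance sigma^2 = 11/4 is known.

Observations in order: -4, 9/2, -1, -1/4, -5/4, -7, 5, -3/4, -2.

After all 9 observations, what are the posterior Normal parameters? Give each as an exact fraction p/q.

obs 1: x=-4 → posterior Normal(-11/3, 11/6)
obs 2: x=9/2 → posterior Normal(-2/5, 11/10)
obs 3: x=-1 → posterior Normal(-4/7, 11/14)
obs 4: x=-1/4 → posterior Normal(-1/2, 11/18)
obs 5: x=-5/4 → posterior Normal(-7/11, 1/2)
obs 6: x=-7 → posterior Normal(-21/13, 11/26)
obs 7: x=5 → posterior Normal(-11/15, 11/30)
obs 8: x=-3/4 → posterior Normal(-25/34, 11/34)
obs 9: x=-2 → posterior Normal(-33/38, 11/38)

mu_0=-33/38, tau_0^2=11/38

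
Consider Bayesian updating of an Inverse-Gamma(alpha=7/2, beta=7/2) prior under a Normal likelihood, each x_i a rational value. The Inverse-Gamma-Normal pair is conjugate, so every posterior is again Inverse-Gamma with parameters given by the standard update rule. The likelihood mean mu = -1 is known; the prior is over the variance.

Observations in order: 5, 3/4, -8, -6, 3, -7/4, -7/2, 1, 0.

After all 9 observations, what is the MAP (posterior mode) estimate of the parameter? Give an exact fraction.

obs 1: x=5 → posterior Inverse-Gamma(4, 43/2)
obs 2: x=3/4 → posterior Inverse-Gamma(9/2, 737/32)
obs 3: x=-8 → posterior Inverse-Gamma(5, 1521/32)
obs 4: x=-6 → posterior Inverse-Gamma(11/2, 1921/32)
obs 5: x=3 → posterior Inverse-Gamma(6, 2177/32)
obs 6: x=-7/4 → posterior Inverse-Gamma(13/2, 1093/16)
obs 7: x=-7/2 → posterior Inverse-Gamma(7, 1143/16)
obs 8: x=1 → posterior Inverse-Gamma(15/2, 1175/16)
obs 9: x=0 → posterior Inverse-Gamma(8, 1183/16)

1183/144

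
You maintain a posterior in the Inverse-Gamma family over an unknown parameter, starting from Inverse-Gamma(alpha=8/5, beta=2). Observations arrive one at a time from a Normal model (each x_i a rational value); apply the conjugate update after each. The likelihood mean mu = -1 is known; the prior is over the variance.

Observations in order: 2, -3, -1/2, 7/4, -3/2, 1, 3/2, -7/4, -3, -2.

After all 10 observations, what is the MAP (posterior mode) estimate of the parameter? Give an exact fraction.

obs 1: x=2 → posterior Inverse-Gamma(21/10, 13/2)
obs 2: x=-3 → posterior Inverse-Gamma(13/5, 17/2)
obs 3: x=-1/2 → posterior Inverse-Gamma(31/10, 69/8)
obs 4: x=7/4 → posterior Inverse-Gamma(18/5, 397/32)
obs 5: x=-3/2 → posterior Inverse-Gamma(41/10, 401/32)
obs 6: x=1 → posterior Inverse-Gamma(23/5, 465/32)
obs 7: x=3/2 → posterior Inverse-Gamma(51/10, 565/32)
obs 8: x=-7/4 → posterior Inverse-Gamma(28/5, 287/16)
obs 9: x=-3 → posterior Inverse-Gamma(61/10, 319/16)
obs 10: x=-2 → posterior Inverse-Gamma(33/5, 327/16)

1635/608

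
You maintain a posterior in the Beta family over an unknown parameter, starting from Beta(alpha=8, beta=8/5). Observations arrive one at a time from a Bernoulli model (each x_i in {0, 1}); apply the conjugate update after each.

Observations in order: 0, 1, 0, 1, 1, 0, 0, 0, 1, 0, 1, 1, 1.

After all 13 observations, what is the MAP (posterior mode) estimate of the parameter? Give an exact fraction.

70/103

obs 1: x=0 → posterior Beta(8, 13/5)
obs 2: x=1 → posterior Beta(9, 13/5)
obs 3: x=0 → posterior Beta(9, 18/5)
obs 4: x=1 → posterior Beta(10, 18/5)
obs 5: x=1 → posterior Beta(11, 18/5)
obs 6: x=0 → posterior Beta(11, 23/5)
obs 7: x=0 → posterior Beta(11, 28/5)
obs 8: x=0 → posterior Beta(11, 33/5)
obs 9: x=1 → posterior Beta(12, 33/5)
obs 10: x=0 → posterior Beta(12, 38/5)
obs 11: x=1 → posterior Beta(13, 38/5)
obs 12: x=1 → posterior Beta(14, 38/5)
obs 13: x=1 → posterior Beta(15, 38/5)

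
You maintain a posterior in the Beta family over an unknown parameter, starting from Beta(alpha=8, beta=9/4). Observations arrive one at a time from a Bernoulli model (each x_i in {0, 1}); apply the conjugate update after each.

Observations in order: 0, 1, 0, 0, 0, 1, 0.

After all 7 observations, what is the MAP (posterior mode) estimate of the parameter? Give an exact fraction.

obs 1: x=0 → posterior Beta(8, 13/4)
obs 2: x=1 → posterior Beta(9, 13/4)
obs 3: x=0 → posterior Beta(9, 17/4)
obs 4: x=0 → posterior Beta(9, 21/4)
obs 5: x=0 → posterior Beta(9, 25/4)
obs 6: x=1 → posterior Beta(10, 25/4)
obs 7: x=0 → posterior Beta(10, 29/4)

36/61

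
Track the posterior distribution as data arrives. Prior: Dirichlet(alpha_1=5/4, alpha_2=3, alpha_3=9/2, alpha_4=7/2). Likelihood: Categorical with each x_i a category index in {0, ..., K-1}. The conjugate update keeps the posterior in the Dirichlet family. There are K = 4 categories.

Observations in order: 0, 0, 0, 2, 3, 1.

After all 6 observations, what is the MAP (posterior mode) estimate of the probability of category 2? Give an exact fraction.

obs 1: x=0 → posterior Dirichlet(9/4, 3, 9/2, 7/2)
obs 2: x=0 → posterior Dirichlet(13/4, 3, 9/2, 7/2)
obs 3: x=0 → posterior Dirichlet(17/4, 3, 9/2, 7/2)
obs 4: x=2 → posterior Dirichlet(17/4, 3, 11/2, 7/2)
obs 5: x=3 → posterior Dirichlet(17/4, 3, 11/2, 9/2)
obs 6: x=1 → posterior Dirichlet(17/4, 4, 11/2, 9/2)

6/19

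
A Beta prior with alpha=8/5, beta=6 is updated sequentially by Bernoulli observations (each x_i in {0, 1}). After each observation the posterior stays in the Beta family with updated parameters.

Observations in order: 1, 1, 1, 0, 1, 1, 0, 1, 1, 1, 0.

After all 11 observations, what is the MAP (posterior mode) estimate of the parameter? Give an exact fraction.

43/83

obs 1: x=1 → posterior Beta(13/5, 6)
obs 2: x=1 → posterior Beta(18/5, 6)
obs 3: x=1 → posterior Beta(23/5, 6)
obs 4: x=0 → posterior Beta(23/5, 7)
obs 5: x=1 → posterior Beta(28/5, 7)
obs 6: x=1 → posterior Beta(33/5, 7)
obs 7: x=0 → posterior Beta(33/5, 8)
obs 8: x=1 → posterior Beta(38/5, 8)
obs 9: x=1 → posterior Beta(43/5, 8)
obs 10: x=1 → posterior Beta(48/5, 8)
obs 11: x=0 → posterior Beta(48/5, 9)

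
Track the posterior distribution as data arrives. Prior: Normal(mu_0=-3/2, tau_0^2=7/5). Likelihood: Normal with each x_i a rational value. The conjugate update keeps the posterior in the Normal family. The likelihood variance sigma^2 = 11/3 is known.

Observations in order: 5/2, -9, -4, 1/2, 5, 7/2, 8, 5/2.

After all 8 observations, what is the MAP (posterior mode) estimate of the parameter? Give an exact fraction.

213/446

obs 1: x=5/2 → posterior Normal(-15/38, 77/76)
obs 2: x=-9 → posterior Normal(-219/97, 77/97)
obs 3: x=-4 → posterior Normal(-303/118, 77/118)
obs 4: x=1/2 → posterior Normal(-585/278, 77/139)
obs 5: x=5 → posterior Normal(-75/64, 77/160)
obs 6: x=7/2 → posterior Normal(-114/181, 77/181)
obs 7: x=8 → posterior Normal(27/101, 77/202)
obs 8: x=5/2 → posterior Normal(213/446, 77/223)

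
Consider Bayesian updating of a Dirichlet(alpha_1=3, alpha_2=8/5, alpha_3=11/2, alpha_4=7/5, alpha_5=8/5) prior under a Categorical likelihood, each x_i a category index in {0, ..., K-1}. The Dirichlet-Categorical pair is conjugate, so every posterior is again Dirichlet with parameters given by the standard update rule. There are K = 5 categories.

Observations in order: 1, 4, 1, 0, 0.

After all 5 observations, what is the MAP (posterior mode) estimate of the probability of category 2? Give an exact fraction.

45/131

obs 1: x=1 → posterior Dirichlet(3, 13/5, 11/2, 7/5, 8/5)
obs 2: x=4 → posterior Dirichlet(3, 13/5, 11/2, 7/5, 13/5)
obs 3: x=1 → posterior Dirichlet(3, 18/5, 11/2, 7/5, 13/5)
obs 4: x=0 → posterior Dirichlet(4, 18/5, 11/2, 7/5, 13/5)
obs 5: x=0 → posterior Dirichlet(5, 18/5, 11/2, 7/5, 13/5)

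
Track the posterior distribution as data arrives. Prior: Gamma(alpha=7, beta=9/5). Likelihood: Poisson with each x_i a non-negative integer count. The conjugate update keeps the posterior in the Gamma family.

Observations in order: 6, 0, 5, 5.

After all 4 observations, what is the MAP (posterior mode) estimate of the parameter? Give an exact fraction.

obs 1: x=6 → posterior Gamma(13, 14/5)
obs 2: x=0 → posterior Gamma(13, 19/5)
obs 3: x=5 → posterior Gamma(18, 24/5)
obs 4: x=5 → posterior Gamma(23, 29/5)

110/29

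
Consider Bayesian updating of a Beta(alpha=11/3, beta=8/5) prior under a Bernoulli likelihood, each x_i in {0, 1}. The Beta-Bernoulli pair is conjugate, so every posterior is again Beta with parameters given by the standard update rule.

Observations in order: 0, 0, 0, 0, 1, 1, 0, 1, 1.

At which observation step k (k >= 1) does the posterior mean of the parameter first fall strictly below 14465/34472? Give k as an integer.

obs 1: x=0 → posterior Beta(11/3, 13/5)
obs 2: x=0 → posterior Beta(11/3, 18/5)
obs 3: x=0 → posterior Beta(11/3, 23/5)
obs 4: x=0 → posterior Beta(11/3, 28/5)
obs 5: x=1 → posterior Beta(14/3, 28/5)
obs 6: x=1 → posterior Beta(17/3, 28/5)
obs 7: x=0 → posterior Beta(17/3, 33/5)
obs 8: x=1 → posterior Beta(20/3, 33/5)
obs 9: x=1 → posterior Beta(23/3, 33/5)

k = 4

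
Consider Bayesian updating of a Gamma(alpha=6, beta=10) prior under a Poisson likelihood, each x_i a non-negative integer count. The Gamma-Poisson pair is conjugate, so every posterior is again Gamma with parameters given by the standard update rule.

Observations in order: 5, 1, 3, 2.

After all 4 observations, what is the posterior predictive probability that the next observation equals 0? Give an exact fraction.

obs 1: x=5 → posterior Gamma(11, 11)
obs 2: x=1 → posterior Gamma(12, 12)
obs 3: x=3 → posterior Gamma(15, 13)
obs 4: x=2 → posterior Gamma(17, 14)

30491346729331195904/98526125335693359375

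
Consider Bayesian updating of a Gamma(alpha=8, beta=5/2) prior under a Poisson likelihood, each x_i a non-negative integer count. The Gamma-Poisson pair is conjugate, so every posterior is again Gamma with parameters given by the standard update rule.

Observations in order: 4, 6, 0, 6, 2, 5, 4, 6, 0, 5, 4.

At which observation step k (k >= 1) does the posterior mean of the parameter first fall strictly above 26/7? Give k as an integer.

obs 1: x=4 → posterior Gamma(12, 7/2)
obs 2: x=6 → posterior Gamma(18, 9/2)
obs 3: x=0 → posterior Gamma(18, 11/2)
obs 4: x=6 → posterior Gamma(24, 13/2)
obs 5: x=2 → posterior Gamma(26, 15/2)
obs 6: x=5 → posterior Gamma(31, 17/2)
obs 7: x=4 → posterior Gamma(35, 19/2)
obs 8: x=6 → posterior Gamma(41, 21/2)
obs 9: x=0 → posterior Gamma(41, 23/2)
obs 10: x=5 → posterior Gamma(46, 25/2)
obs 11: x=4 → posterior Gamma(50, 27/2)

k = 2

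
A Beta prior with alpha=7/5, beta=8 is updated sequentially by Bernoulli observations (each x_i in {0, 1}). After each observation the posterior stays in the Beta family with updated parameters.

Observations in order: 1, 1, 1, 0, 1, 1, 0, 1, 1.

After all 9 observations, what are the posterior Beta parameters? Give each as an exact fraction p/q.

alpha=42/5, beta=10

obs 1: x=1 → posterior Beta(12/5, 8)
obs 2: x=1 → posterior Beta(17/5, 8)
obs 3: x=1 → posterior Beta(22/5, 8)
obs 4: x=0 → posterior Beta(22/5, 9)
obs 5: x=1 → posterior Beta(27/5, 9)
obs 6: x=1 → posterior Beta(32/5, 9)
obs 7: x=0 → posterior Beta(32/5, 10)
obs 8: x=1 → posterior Beta(37/5, 10)
obs 9: x=1 → posterior Beta(42/5, 10)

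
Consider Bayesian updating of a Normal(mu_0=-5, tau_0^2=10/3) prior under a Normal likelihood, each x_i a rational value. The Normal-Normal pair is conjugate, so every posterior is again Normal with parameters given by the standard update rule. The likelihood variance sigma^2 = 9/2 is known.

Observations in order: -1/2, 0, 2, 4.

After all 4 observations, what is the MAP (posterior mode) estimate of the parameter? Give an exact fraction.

-25/107

obs 1: x=-1/2 → posterior Normal(-145/47, 90/47)
obs 2: x=0 → posterior Normal(-145/67, 90/67)
obs 3: x=2 → posterior Normal(-35/29, 30/29)
obs 4: x=4 → posterior Normal(-25/107, 90/107)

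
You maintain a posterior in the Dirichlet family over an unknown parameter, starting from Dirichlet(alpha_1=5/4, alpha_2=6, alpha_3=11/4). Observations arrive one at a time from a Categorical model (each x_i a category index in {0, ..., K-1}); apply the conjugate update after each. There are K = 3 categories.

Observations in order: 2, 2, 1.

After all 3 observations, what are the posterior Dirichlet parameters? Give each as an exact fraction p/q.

alpha_1=5/4, alpha_2=7, alpha_3=19/4

obs 1: x=2 → posterior Dirichlet(5/4, 6, 15/4)
obs 2: x=2 → posterior Dirichlet(5/4, 6, 19/4)
obs 3: x=1 → posterior Dirichlet(5/4, 7, 19/4)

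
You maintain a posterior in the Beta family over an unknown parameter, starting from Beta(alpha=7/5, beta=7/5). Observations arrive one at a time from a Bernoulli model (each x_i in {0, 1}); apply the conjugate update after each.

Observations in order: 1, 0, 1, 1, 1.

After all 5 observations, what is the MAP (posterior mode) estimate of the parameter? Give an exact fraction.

obs 1: x=1 → posterior Beta(12/5, 7/5)
obs 2: x=0 → posterior Beta(12/5, 12/5)
obs 3: x=1 → posterior Beta(17/5, 12/5)
obs 4: x=1 → posterior Beta(22/5, 12/5)
obs 5: x=1 → posterior Beta(27/5, 12/5)

22/29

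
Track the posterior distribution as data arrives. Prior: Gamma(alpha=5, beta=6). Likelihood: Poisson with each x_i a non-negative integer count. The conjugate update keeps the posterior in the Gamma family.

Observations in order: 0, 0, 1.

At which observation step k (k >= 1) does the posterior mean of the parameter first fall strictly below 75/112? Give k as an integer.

k = 2

obs 1: x=0 → posterior Gamma(5, 7)
obs 2: x=0 → posterior Gamma(5, 8)
obs 3: x=1 → posterior Gamma(6, 9)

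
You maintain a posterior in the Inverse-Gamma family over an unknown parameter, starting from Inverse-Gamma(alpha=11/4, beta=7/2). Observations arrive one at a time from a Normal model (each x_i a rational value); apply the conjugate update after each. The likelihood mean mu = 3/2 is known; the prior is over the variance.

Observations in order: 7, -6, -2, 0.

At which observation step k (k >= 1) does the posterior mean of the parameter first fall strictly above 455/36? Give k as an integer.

obs 1: x=7 → posterior Inverse-Gamma(13/4, 149/8)
obs 2: x=-6 → posterior Inverse-Gamma(15/4, 187/4)
obs 3: x=-2 → posterior Inverse-Gamma(17/4, 423/8)
obs 4: x=0 → posterior Inverse-Gamma(19/4, 54)

k = 2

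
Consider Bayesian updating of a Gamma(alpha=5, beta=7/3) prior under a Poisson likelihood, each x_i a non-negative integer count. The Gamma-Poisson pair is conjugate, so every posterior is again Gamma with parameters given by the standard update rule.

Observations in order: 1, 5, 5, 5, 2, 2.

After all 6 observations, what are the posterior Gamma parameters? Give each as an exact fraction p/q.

obs 1: x=1 → posterior Gamma(6, 10/3)
obs 2: x=5 → posterior Gamma(11, 13/3)
obs 3: x=5 → posterior Gamma(16, 16/3)
obs 4: x=5 → posterior Gamma(21, 19/3)
obs 5: x=2 → posterior Gamma(23, 22/3)
obs 6: x=2 → posterior Gamma(25, 25/3)

alpha=25, beta=25/3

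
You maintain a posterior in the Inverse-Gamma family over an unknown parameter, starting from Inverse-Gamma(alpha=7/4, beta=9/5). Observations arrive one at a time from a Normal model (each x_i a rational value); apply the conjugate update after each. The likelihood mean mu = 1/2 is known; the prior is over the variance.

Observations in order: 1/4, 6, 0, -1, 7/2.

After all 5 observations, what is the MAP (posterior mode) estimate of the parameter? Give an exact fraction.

173/40

obs 1: x=1/4 → posterior Inverse-Gamma(9/4, 293/160)
obs 2: x=6 → posterior Inverse-Gamma(11/4, 2713/160)
obs 3: x=0 → posterior Inverse-Gamma(13/4, 2733/160)
obs 4: x=-1 → posterior Inverse-Gamma(15/4, 2913/160)
obs 5: x=7/2 → posterior Inverse-Gamma(17/4, 3633/160)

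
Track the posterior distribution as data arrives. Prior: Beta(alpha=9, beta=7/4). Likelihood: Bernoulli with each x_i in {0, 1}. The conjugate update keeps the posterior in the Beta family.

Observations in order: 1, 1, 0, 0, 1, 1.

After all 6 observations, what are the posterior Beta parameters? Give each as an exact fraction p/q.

obs 1: x=1 → posterior Beta(10, 7/4)
obs 2: x=1 → posterior Beta(11, 7/4)
obs 3: x=0 → posterior Beta(11, 11/4)
obs 4: x=0 → posterior Beta(11, 15/4)
obs 5: x=1 → posterior Beta(12, 15/4)
obs 6: x=1 → posterior Beta(13, 15/4)

alpha=13, beta=15/4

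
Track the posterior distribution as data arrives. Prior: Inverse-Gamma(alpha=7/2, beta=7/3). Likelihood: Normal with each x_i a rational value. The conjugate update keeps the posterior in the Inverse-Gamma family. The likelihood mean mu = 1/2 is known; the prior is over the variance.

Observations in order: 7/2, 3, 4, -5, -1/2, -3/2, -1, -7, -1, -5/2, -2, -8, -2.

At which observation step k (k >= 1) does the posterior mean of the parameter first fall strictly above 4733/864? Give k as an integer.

k = 4

obs 1: x=7/2 → posterior Inverse-Gamma(4, 41/6)
obs 2: x=3 → posterior Inverse-Gamma(9/2, 239/24)
obs 3: x=4 → posterior Inverse-Gamma(5, 193/12)
obs 4: x=-5 → posterior Inverse-Gamma(11/2, 749/24)
obs 5: x=-1/2 → posterior Inverse-Gamma(6, 761/24)
obs 6: x=-3/2 → posterior Inverse-Gamma(13/2, 809/24)
obs 7: x=-1 → posterior Inverse-Gamma(7, 209/6)
obs 8: x=-7 → posterior Inverse-Gamma(15/2, 1511/24)
obs 9: x=-1 → posterior Inverse-Gamma(8, 769/12)
obs 10: x=-5/2 → posterior Inverse-Gamma(17/2, 823/12)
obs 11: x=-2 → posterior Inverse-Gamma(9, 1721/24)
obs 12: x=-8 → posterior Inverse-Gamma(19/2, 647/6)
obs 13: x=-2 → posterior Inverse-Gamma(10, 2663/24)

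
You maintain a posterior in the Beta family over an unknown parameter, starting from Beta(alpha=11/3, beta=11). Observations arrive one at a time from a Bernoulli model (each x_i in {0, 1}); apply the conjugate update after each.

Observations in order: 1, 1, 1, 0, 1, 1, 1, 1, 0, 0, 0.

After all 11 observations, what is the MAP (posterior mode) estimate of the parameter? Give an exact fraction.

obs 1: x=1 → posterior Beta(14/3, 11)
obs 2: x=1 → posterior Beta(17/3, 11)
obs 3: x=1 → posterior Beta(20/3, 11)
obs 4: x=0 → posterior Beta(20/3, 12)
obs 5: x=1 → posterior Beta(23/3, 12)
obs 6: x=1 → posterior Beta(26/3, 12)
obs 7: x=1 → posterior Beta(29/3, 12)
obs 8: x=1 → posterior Beta(32/3, 12)
obs 9: x=0 → posterior Beta(32/3, 13)
obs 10: x=0 → posterior Beta(32/3, 14)
obs 11: x=0 → posterior Beta(32/3, 15)

29/71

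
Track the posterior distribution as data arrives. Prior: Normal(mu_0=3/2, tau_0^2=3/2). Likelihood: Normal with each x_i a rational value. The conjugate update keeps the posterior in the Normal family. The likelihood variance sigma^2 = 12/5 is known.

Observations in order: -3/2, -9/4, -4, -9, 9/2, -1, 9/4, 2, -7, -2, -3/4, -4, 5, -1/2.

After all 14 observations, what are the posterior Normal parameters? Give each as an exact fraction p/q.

obs 1: x=-3/2 → posterior Normal(9/26, 12/13)
obs 2: x=-9/4 → posterior Normal(-3/8, 2/3)
obs 3: x=-4 → posterior Normal(-107/92, 12/23)
obs 4: x=-9 → posterior Normal(-41/16, 3/7)
obs 5: x=9/2 → posterior Normal(-197/132, 4/11)
obs 6: x=-1 → posterior Normal(-217/152, 6/19)
obs 7: x=9/4 → posterior Normal(-1, 12/43)
obs 8: x=2 → posterior Normal(-11/16, 1/4)
obs 9: x=-7 → posterior Normal(-68/53, 12/53)
obs 10: x=-2 → posterior Normal(-39/29, 6/29)
obs 11: x=-3/4 → posterior Normal(-109/84, 4/21)
obs 12: x=-4 → posterior Normal(-407/272, 3/17)
obs 13: x=5 → posterior Normal(-307/292, 12/73)
obs 14: x=-1/2 → posterior Normal(-317/312, 2/13)

mu_0=-317/312, tau_0^2=2/13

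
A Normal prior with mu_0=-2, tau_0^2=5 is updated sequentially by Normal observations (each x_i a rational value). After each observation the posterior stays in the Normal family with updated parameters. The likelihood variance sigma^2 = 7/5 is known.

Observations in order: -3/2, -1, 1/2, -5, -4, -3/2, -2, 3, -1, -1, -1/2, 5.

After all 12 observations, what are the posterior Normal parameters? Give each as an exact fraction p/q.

obs 1: x=-3/2 → posterior Normal(-103/64, 35/32)
obs 2: x=-1 → posterior Normal(-51/38, 35/57)
obs 3: x=1/2 → posterior Normal(-32/41, 35/82)
obs 4: x=-5 → posterior Normal(-189/107, 35/107)
obs 5: x=-4 → posterior Normal(-289/132, 35/132)
obs 6: x=-3/2 → posterior Normal(-653/314, 35/157)
obs 7: x=-2 → posterior Normal(-753/364, 5/26)
obs 8: x=3 → posterior Normal(-67/46, 35/207)
obs 9: x=-1 → posterior Normal(-653/464, 35/232)
obs 10: x=-1 → posterior Normal(-703/514, 35/257)
obs 11: x=-1/2 → posterior Normal(-182/141, 35/282)
obs 12: x=5 → posterior Normal(-239/307, 35/307)

mu_0=-239/307, tau_0^2=35/307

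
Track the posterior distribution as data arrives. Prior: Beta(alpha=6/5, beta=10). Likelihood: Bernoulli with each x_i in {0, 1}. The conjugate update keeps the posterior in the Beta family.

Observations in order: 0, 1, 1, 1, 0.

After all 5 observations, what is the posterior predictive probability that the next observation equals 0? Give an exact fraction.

20/27

obs 1: x=0 → posterior Beta(6/5, 11)
obs 2: x=1 → posterior Beta(11/5, 11)
obs 3: x=1 → posterior Beta(16/5, 11)
obs 4: x=1 → posterior Beta(21/5, 11)
obs 5: x=0 → posterior Beta(21/5, 12)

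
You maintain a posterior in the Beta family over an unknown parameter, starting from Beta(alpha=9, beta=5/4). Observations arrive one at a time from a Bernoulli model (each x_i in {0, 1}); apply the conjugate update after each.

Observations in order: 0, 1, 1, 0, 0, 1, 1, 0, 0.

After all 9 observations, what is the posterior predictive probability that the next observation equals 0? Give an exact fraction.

obs 1: x=0 → posterior Beta(9, 9/4)
obs 2: x=1 → posterior Beta(10, 9/4)
obs 3: x=1 → posterior Beta(11, 9/4)
obs 4: x=0 → posterior Beta(11, 13/4)
obs 5: x=0 → posterior Beta(11, 17/4)
obs 6: x=1 → posterior Beta(12, 17/4)
obs 7: x=1 → posterior Beta(13, 17/4)
obs 8: x=0 → posterior Beta(13, 21/4)
obs 9: x=0 → posterior Beta(13, 25/4)

25/77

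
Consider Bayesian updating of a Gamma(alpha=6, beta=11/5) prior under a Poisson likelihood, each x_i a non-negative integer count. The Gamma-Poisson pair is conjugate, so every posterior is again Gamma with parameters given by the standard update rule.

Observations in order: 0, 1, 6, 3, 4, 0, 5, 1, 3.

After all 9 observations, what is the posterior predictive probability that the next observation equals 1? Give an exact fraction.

72247160923469439717162018851870813344288554793041920/362990325539372200679554918670984996723331903112927801

obs 1: x=0 → posterior Gamma(6, 16/5)
obs 2: x=1 → posterior Gamma(7, 21/5)
obs 3: x=6 → posterior Gamma(13, 26/5)
obs 4: x=3 → posterior Gamma(16, 31/5)
obs 5: x=4 → posterior Gamma(20, 36/5)
obs 6: x=0 → posterior Gamma(20, 41/5)
obs 7: x=5 → posterior Gamma(25, 46/5)
obs 8: x=1 → posterior Gamma(26, 51/5)
obs 9: x=3 → posterior Gamma(29, 56/5)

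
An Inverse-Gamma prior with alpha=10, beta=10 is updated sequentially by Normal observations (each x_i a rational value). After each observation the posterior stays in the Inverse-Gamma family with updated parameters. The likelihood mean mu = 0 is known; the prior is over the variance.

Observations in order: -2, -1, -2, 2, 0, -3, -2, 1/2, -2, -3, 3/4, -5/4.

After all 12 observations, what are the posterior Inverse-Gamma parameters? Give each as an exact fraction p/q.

obs 1: x=-2 → posterior Inverse-Gamma(21/2, 12)
obs 2: x=-1 → posterior Inverse-Gamma(11, 25/2)
obs 3: x=-2 → posterior Inverse-Gamma(23/2, 29/2)
obs 4: x=2 → posterior Inverse-Gamma(12, 33/2)
obs 5: x=0 → posterior Inverse-Gamma(25/2, 33/2)
obs 6: x=-3 → posterior Inverse-Gamma(13, 21)
obs 7: x=-2 → posterior Inverse-Gamma(27/2, 23)
obs 8: x=1/2 → posterior Inverse-Gamma(14, 185/8)
obs 9: x=-2 → posterior Inverse-Gamma(29/2, 201/8)
obs 10: x=-3 → posterior Inverse-Gamma(15, 237/8)
obs 11: x=3/4 → posterior Inverse-Gamma(31/2, 957/32)
obs 12: x=-5/4 → posterior Inverse-Gamma(16, 491/16)

alpha=16, beta=491/16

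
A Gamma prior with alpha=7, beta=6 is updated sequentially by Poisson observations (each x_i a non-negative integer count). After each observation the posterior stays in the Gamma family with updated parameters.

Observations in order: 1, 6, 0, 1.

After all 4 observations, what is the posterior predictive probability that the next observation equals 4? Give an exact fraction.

obs 1: x=1 → posterior Gamma(8, 7)
obs 2: x=6 → posterior Gamma(14, 8)
obs 3: x=0 → posterior Gamma(14, 9)
obs 4: x=1 → posterior Gamma(15, 10)

3060000000000000000/61159090448414546291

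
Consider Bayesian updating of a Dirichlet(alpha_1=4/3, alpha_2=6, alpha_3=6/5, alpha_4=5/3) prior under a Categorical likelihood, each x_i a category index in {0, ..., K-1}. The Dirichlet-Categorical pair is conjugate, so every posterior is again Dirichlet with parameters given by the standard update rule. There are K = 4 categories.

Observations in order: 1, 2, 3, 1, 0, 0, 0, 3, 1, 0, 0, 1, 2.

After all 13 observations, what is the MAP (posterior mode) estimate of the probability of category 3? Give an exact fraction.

obs 1: x=1 → posterior Dirichlet(4/3, 7, 6/5, 5/3)
obs 2: x=2 → posterior Dirichlet(4/3, 7, 11/5, 5/3)
obs 3: x=3 → posterior Dirichlet(4/3, 7, 11/5, 8/3)
obs 4: x=1 → posterior Dirichlet(4/3, 8, 11/5, 8/3)
obs 5: x=0 → posterior Dirichlet(7/3, 8, 11/5, 8/3)
obs 6: x=0 → posterior Dirichlet(10/3, 8, 11/5, 8/3)
obs 7: x=0 → posterior Dirichlet(13/3, 8, 11/5, 8/3)
obs 8: x=3 → posterior Dirichlet(13/3, 8, 11/5, 11/3)
obs 9: x=1 → posterior Dirichlet(13/3, 9, 11/5, 11/3)
obs 10: x=0 → posterior Dirichlet(16/3, 9, 11/5, 11/3)
obs 11: x=0 → posterior Dirichlet(19/3, 9, 11/5, 11/3)
obs 12: x=1 → posterior Dirichlet(19/3, 10, 11/5, 11/3)
obs 13: x=2 → posterior Dirichlet(19/3, 10, 16/5, 11/3)

5/36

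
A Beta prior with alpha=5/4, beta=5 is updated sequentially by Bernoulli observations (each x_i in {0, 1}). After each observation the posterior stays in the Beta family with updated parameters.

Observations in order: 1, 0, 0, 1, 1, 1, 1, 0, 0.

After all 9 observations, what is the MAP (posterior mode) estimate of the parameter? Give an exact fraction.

21/53

obs 1: x=1 → posterior Beta(9/4, 5)
obs 2: x=0 → posterior Beta(9/4, 6)
obs 3: x=0 → posterior Beta(9/4, 7)
obs 4: x=1 → posterior Beta(13/4, 7)
obs 5: x=1 → posterior Beta(17/4, 7)
obs 6: x=1 → posterior Beta(21/4, 7)
obs 7: x=1 → posterior Beta(25/4, 7)
obs 8: x=0 → posterior Beta(25/4, 8)
obs 9: x=0 → posterior Beta(25/4, 9)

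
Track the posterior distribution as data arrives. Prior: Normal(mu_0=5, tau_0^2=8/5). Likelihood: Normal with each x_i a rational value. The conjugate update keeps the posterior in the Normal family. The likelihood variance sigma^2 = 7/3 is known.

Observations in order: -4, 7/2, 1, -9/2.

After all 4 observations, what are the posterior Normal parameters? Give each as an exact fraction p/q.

obs 1: x=-4 → posterior Normal(79/59, 56/59)
obs 2: x=7/2 → posterior Normal(163/83, 56/83)
obs 3: x=1 → posterior Normal(187/107, 56/107)
obs 4: x=-9/2 → posterior Normal(79/131, 56/131)

mu_0=79/131, tau_0^2=56/131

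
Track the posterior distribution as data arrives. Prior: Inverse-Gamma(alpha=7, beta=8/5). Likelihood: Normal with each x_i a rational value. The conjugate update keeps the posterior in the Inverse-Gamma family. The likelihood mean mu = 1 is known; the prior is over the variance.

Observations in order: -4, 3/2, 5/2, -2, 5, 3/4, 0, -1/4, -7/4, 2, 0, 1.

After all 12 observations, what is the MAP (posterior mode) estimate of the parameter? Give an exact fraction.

obs 1: x=-4 → posterior Inverse-Gamma(15/2, 141/10)
obs 2: x=3/2 → posterior Inverse-Gamma(8, 569/40)
obs 3: x=5/2 → posterior Inverse-Gamma(17/2, 307/20)
obs 4: x=-2 → posterior Inverse-Gamma(9, 397/20)
obs 5: x=5 → posterior Inverse-Gamma(19/2, 557/20)
obs 6: x=3/4 → posterior Inverse-Gamma(10, 4461/160)
obs 7: x=0 → posterior Inverse-Gamma(21/2, 4541/160)
obs 8: x=-1/4 → posterior Inverse-Gamma(11, 2333/80)
obs 9: x=-7/4 → posterior Inverse-Gamma(23/2, 5271/160)
obs 10: x=2 → posterior Inverse-Gamma(12, 5351/160)
obs 11: x=0 → posterior Inverse-Gamma(25/2, 5431/160)
obs 12: x=1 → posterior Inverse-Gamma(13, 5431/160)

5431/2240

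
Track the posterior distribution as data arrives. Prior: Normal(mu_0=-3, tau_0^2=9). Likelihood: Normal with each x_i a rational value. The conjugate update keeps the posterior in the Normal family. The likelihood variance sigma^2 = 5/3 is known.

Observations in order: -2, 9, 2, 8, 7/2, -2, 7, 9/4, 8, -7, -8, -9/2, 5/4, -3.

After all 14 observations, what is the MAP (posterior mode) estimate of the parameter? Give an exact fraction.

obs 1: x=-2 → posterior Normal(-69/32, 45/32)
obs 2: x=9 → posterior Normal(174/59, 45/59)
obs 3: x=2 → posterior Normal(114/43, 45/86)
obs 4: x=8 → posterior Normal(444/113, 45/113)
obs 5: x=7/2 → posterior Normal(1077/280, 9/28)
obs 6: x=-2 → posterior Normal(969/334, 45/167)
obs 7: x=7 → posterior Normal(1347/388, 45/194)
obs 8: x=9/4 → posterior Normal(2937/884, 45/221)
obs 9: x=8 → posterior Normal(3801/992, 45/248)
obs 10: x=-7 → posterior Normal(609/220, 9/55)
obs 11: x=-8 → posterior Normal(2181/1208, 45/302)
obs 12: x=-9/2 → posterior Normal(1695/1316, 45/329)
obs 13: x=5/4 → posterior Normal(915/712, 45/356)
obs 14: x=-3 → posterior Normal(753/766, 45/383)

753/766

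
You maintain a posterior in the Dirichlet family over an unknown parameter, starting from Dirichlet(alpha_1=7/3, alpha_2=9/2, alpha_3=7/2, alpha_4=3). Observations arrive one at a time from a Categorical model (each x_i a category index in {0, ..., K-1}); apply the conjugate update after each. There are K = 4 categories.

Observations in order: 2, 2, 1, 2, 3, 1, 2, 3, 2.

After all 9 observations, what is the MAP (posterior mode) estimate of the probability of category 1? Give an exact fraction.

obs 1: x=2 → posterior Dirichlet(7/3, 9/2, 9/2, 3)
obs 2: x=2 → posterior Dirichlet(7/3, 9/2, 11/2, 3)
obs 3: x=1 → posterior Dirichlet(7/3, 11/2, 11/2, 3)
obs 4: x=2 → posterior Dirichlet(7/3, 11/2, 13/2, 3)
obs 5: x=3 → posterior Dirichlet(7/3, 11/2, 13/2, 4)
obs 6: x=1 → posterior Dirichlet(7/3, 13/2, 13/2, 4)
obs 7: x=2 → posterior Dirichlet(7/3, 13/2, 15/2, 4)
obs 8: x=3 → posterior Dirichlet(7/3, 13/2, 15/2, 5)
obs 9: x=2 → posterior Dirichlet(7/3, 13/2, 17/2, 5)

3/10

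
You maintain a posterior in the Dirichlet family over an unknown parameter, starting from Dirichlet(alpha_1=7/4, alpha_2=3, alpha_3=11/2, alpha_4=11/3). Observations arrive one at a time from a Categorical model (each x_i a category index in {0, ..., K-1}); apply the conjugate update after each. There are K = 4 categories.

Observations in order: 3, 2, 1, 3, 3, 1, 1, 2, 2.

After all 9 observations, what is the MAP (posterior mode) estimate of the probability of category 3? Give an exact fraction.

68/227

obs 1: x=3 → posterior Dirichlet(7/4, 3, 11/2, 14/3)
obs 2: x=2 → posterior Dirichlet(7/4, 3, 13/2, 14/3)
obs 3: x=1 → posterior Dirichlet(7/4, 4, 13/2, 14/3)
obs 4: x=3 → posterior Dirichlet(7/4, 4, 13/2, 17/3)
obs 5: x=3 → posterior Dirichlet(7/4, 4, 13/2, 20/3)
obs 6: x=1 → posterior Dirichlet(7/4, 5, 13/2, 20/3)
obs 7: x=1 → posterior Dirichlet(7/4, 6, 13/2, 20/3)
obs 8: x=2 → posterior Dirichlet(7/4, 6, 15/2, 20/3)
obs 9: x=2 → posterior Dirichlet(7/4, 6, 17/2, 20/3)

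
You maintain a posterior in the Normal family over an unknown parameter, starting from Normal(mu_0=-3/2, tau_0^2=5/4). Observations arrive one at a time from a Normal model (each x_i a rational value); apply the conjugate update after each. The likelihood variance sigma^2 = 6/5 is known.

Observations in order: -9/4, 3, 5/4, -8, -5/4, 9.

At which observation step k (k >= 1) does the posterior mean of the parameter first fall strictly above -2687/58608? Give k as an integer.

k = 3

obs 1: x=-9/4 → posterior Normal(-369/196, 30/49)
obs 2: x=3 → posterior Normal(-69/296, 15/37)
obs 3: x=5/4 → posterior Normal(14/99, 10/33)
obs 4: x=-8 → posterior Normal(-3/2, 15/62)
obs 5: x=-5/4 → posterior Normal(-869/596, 30/149)
obs 6: x=9 → posterior Normal(31/696, 5/29)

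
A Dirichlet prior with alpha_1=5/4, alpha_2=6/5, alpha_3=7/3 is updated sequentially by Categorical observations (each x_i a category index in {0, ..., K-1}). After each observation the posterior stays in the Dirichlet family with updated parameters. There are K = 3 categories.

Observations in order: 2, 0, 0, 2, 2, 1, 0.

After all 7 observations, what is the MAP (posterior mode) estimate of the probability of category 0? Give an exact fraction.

195/527

obs 1: x=2 → posterior Dirichlet(5/4, 6/5, 10/3)
obs 2: x=0 → posterior Dirichlet(9/4, 6/5, 10/3)
obs 3: x=0 → posterior Dirichlet(13/4, 6/5, 10/3)
obs 4: x=2 → posterior Dirichlet(13/4, 6/5, 13/3)
obs 5: x=2 → posterior Dirichlet(13/4, 6/5, 16/3)
obs 6: x=1 → posterior Dirichlet(13/4, 11/5, 16/3)
obs 7: x=0 → posterior Dirichlet(17/4, 11/5, 16/3)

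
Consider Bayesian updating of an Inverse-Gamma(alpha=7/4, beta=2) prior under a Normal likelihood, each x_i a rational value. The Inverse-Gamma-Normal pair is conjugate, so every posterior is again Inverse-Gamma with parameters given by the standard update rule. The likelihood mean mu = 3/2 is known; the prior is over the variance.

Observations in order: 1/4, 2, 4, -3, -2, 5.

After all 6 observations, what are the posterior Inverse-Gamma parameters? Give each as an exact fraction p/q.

alpha=19/4, beta=909/32

obs 1: x=1/4 → posterior Inverse-Gamma(9/4, 89/32)
obs 2: x=2 → posterior Inverse-Gamma(11/4, 93/32)
obs 3: x=4 → posterior Inverse-Gamma(13/4, 193/32)
obs 4: x=-3 → posterior Inverse-Gamma(15/4, 517/32)
obs 5: x=-2 → posterior Inverse-Gamma(17/4, 713/32)
obs 6: x=5 → posterior Inverse-Gamma(19/4, 909/32)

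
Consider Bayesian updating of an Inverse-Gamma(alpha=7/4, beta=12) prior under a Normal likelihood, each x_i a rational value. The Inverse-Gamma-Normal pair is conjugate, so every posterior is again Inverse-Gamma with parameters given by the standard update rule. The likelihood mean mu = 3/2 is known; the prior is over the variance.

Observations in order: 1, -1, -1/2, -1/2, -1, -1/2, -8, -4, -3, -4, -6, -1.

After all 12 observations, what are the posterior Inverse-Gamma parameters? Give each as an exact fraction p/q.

obs 1: x=1 → posterior Inverse-Gamma(9/4, 97/8)
obs 2: x=-1 → posterior Inverse-Gamma(11/4, 61/4)
obs 3: x=-1/2 → posterior Inverse-Gamma(13/4, 69/4)
obs 4: x=-1/2 → posterior Inverse-Gamma(15/4, 77/4)
obs 5: x=-1 → posterior Inverse-Gamma(17/4, 179/8)
obs 6: x=-1/2 → posterior Inverse-Gamma(19/4, 195/8)
obs 7: x=-8 → posterior Inverse-Gamma(21/4, 139/2)
obs 8: x=-4 → posterior Inverse-Gamma(23/4, 677/8)
obs 9: x=-3 → posterior Inverse-Gamma(25/4, 379/4)
obs 10: x=-4 → posterior Inverse-Gamma(27/4, 879/8)
obs 11: x=-6 → posterior Inverse-Gamma(29/4, 138)
obs 12: x=-1 → posterior Inverse-Gamma(31/4, 1129/8)

alpha=31/4, beta=1129/8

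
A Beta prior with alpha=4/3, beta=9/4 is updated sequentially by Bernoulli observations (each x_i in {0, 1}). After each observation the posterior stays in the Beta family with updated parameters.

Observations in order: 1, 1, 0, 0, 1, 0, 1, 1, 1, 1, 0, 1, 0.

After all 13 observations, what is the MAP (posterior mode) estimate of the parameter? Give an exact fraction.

4/7

obs 1: x=1 → posterior Beta(7/3, 9/4)
obs 2: x=1 → posterior Beta(10/3, 9/4)
obs 3: x=0 → posterior Beta(10/3, 13/4)
obs 4: x=0 → posterior Beta(10/3, 17/4)
obs 5: x=1 → posterior Beta(13/3, 17/4)
obs 6: x=0 → posterior Beta(13/3, 21/4)
obs 7: x=1 → posterior Beta(16/3, 21/4)
obs 8: x=1 → posterior Beta(19/3, 21/4)
obs 9: x=1 → posterior Beta(22/3, 21/4)
obs 10: x=1 → posterior Beta(25/3, 21/4)
obs 11: x=0 → posterior Beta(25/3, 25/4)
obs 12: x=1 → posterior Beta(28/3, 25/4)
obs 13: x=0 → posterior Beta(28/3, 29/4)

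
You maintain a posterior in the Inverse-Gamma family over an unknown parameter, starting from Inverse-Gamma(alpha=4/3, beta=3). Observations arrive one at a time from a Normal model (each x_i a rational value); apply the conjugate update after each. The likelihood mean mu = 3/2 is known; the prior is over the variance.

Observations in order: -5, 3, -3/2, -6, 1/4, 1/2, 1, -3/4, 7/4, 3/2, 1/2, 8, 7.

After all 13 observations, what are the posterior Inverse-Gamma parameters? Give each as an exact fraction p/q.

obs 1: x=-5 → posterior Inverse-Gamma(11/6, 193/8)
obs 2: x=3 → posterior Inverse-Gamma(7/3, 101/4)
obs 3: x=-3/2 → posterior Inverse-Gamma(17/6, 119/4)
obs 4: x=-6 → posterior Inverse-Gamma(10/3, 463/8)
obs 5: x=1/4 → posterior Inverse-Gamma(23/6, 1877/32)
obs 6: x=1/2 → posterior Inverse-Gamma(13/3, 1893/32)
obs 7: x=1 → posterior Inverse-Gamma(29/6, 1897/32)
obs 8: x=-3/4 → posterior Inverse-Gamma(16/3, 989/16)
obs 9: x=7/4 → posterior Inverse-Gamma(35/6, 1979/32)
obs 10: x=3/2 → posterior Inverse-Gamma(19/3, 1979/32)
obs 11: x=1/2 → posterior Inverse-Gamma(41/6, 1995/32)
obs 12: x=8 → posterior Inverse-Gamma(22/3, 2671/32)
obs 13: x=7 → posterior Inverse-Gamma(47/6, 3155/32)

alpha=47/6, beta=3155/32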